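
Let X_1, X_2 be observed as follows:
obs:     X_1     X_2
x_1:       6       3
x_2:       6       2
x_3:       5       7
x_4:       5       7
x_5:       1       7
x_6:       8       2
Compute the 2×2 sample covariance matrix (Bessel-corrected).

Step 1 — column means:
  mean(X_1) = (6 + 6 + 5 + 5 + 1 + 8) / 6 = 31/6 = 5.1667
  mean(X_2) = (3 + 2 + 7 + 7 + 7 + 2) / 6 = 28/6 = 4.6667

Step 2 — sample covariance S[i,j] = (1/(n-1)) · Σ_k (x_{k,i} - mean_i) · (x_{k,j} - mean_j), with n-1 = 5.
  S[X_1,X_1] = ((0.8333)·(0.8333) + (0.8333)·(0.8333) + (-0.1667)·(-0.1667) + (-0.1667)·(-0.1667) + (-4.1667)·(-4.1667) + (2.8333)·(2.8333)) / 5 = 26.8333/5 = 5.3667
  S[X_1,X_2] = ((0.8333)·(-1.6667) + (0.8333)·(-2.6667) + (-0.1667)·(2.3333) + (-0.1667)·(2.3333) + (-4.1667)·(2.3333) + (2.8333)·(-2.6667)) / 5 = -21.6667/5 = -4.3333
  S[X_2,X_2] = ((-1.6667)·(-1.6667) + (-2.6667)·(-2.6667) + (2.3333)·(2.3333) + (2.3333)·(2.3333) + (2.3333)·(2.3333) + (-2.6667)·(-2.6667)) / 5 = 33.3333/5 = 6.6667

S is symmetric (S[j,i] = S[i,j]). Assembling:

S = [[5.3667, -4.3333],
 [-4.3333, 6.6667]]


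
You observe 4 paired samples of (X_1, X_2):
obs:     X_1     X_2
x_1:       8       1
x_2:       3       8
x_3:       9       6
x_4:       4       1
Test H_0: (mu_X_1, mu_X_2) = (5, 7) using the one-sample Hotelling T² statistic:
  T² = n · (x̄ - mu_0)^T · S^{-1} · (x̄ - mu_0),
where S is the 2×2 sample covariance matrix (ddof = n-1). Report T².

Step 1 — sample mean vector:
  mean(X_1) = (8 + 3 + 9 + 4) / 4 = 24/4 = 6
  mean(X_2) = (1 + 8 + 6 + 1) / 4 = 16/4 = 4
  x̄ = (6, 4),  deviation x̄ - mu_0 = (6, 4) - (5, 7) = (1, -3).

Step 2 — sample covariance matrix, S[i,j] = (1/(n-1)) · Σ_k (x_{k,i} - mean_i) · (x_{k,j} - mean_j), divisor n-1 = 3:
  S[X_1,X_1] = ((2)·(2) + (-3)·(-3) + (3)·(3) + (-2)·(-2)) / 3 = 26/3 = 8.6667
  S[X_1,X_2] = ((2)·(-3) + (-3)·(4) + (3)·(2) + (-2)·(-3)) / 3 = -6/3 = -2
  S[X_2,X_2] = ((-3)·(-3) + (4)·(4) + (2)·(2) + (-3)·(-3)) / 3 = 38/3 = 12.6667
  S = [[8.6667, -2],
 [-2, 12.6667]].

Step 3 — invert S. det(S) = 8.6667·12.6667 - (-2)² = 105.7778.
  S^{-1} = (1/det) · [[d, -b], [-b, a]] = [[0.1197, 0.0189],
 [0.0189, 0.0819]].

Step 4 — quadratic form (x̄ - mu_0)^T · S^{-1} · (x̄ - mu_0):
  S^{-1} · (x̄ - mu_0) = (0.063, -0.2269),
  (x̄ - mu_0)^T · [...] = (1)·(0.063) + (-3)·(-0.2269) = 0.7437.

Step 5 — scale by n: T² = 4 · 0.7437 = 2.9748.

T² ≈ 2.9748


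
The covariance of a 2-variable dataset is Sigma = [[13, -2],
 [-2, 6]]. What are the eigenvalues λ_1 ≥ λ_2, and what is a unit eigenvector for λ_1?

Step 1 — characteristic polynomial of 2×2 Sigma:
  det(Sigma - λI) = λ² - trace · λ + det = 0.
  trace = 13 + 6 = 19, det = 13·6 - (-2)² = 74.
Step 2 — discriminant:
  Δ = trace² - 4·det = 361 - 296 = 65.
Step 3 — eigenvalues:
  λ = (trace ± √Δ)/2 = (19 ± 8.0623)/2,
  λ_1 = 13.5311,  λ_2 = 5.4689.

Step 4 — unit eigenvector for λ_1: solve (Sigma - λ_1 I)v = 0. First row:
  (13 - 13.5311)·v_x + (-2)·v_y = 0, i.e. (-0.5311)·v_x + (-2)·v_y = 0,
  so v ∝ (b, λ_1 - a) = (-2, 0.5311); multiply by -1 so the first entry is positive: u = (2, -0.5311).
  ||u|| = √((2)² + (-0.5311)²) = √(4.2821) ≈ 2.0693,
  v_1 = u/||u|| ≈ (0.9665, -0.2567) (||v_1|| = 1).

λ_1 = 13.5311,  λ_2 = 5.4689;  v_1 ≈ (0.9665, -0.2567)


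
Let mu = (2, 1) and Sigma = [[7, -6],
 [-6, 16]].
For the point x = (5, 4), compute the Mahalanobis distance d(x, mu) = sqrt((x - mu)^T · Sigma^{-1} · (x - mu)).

Step 1 — centre the observation: (x - mu) = (3, 3).

Step 2 — invert Sigma. det(Sigma) = 7·16 - (-6)² = 76.
  Sigma^{-1} = (1/det) · [[d, -b], [-b, a]] = [[0.2105, 0.0789],
 [0.0789, 0.0921]].

Step 3 — form the quadratic (x - mu)^T · Sigma^{-1} · (x - mu):
  Sigma^{-1} · (x - mu) = (0.8684, 0.5132).
  (x - mu)^T · [Sigma^{-1} · (x - mu)] = (3)·(0.8684) + (3)·(0.5132) = 4.1447.

Step 4 — take square root: d = √(4.1447) ≈ 2.0359.

d(x, mu) = √(4.1447) ≈ 2.0359


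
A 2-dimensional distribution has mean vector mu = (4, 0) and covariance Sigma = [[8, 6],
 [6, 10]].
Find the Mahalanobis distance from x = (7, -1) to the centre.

Step 1 — centre the observation: (x - mu) = (3, -1).

Step 2 — invert Sigma. det(Sigma) = 8·10 - (6)² = 44.
  Sigma^{-1} = (1/det) · [[d, -b], [-b, a]] = [[0.2273, -0.1364],
 [-0.1364, 0.1818]].

Step 3 — form the quadratic (x - mu)^T · Sigma^{-1} · (x - mu):
  Sigma^{-1} · (x - mu) = (0.8182, -0.5909).
  (x - mu)^T · [Sigma^{-1} · (x - mu)] = (3)·(0.8182) + (-1)·(-0.5909) = 3.0455.

Step 4 — take square root: d = √(3.0455) ≈ 1.7451.

d(x, mu) = √(3.0455) ≈ 1.7451


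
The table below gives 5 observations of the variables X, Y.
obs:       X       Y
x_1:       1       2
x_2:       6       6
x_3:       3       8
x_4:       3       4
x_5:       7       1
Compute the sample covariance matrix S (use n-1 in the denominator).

Step 1 — column means:
  mean(X) = (1 + 6 + 3 + 3 + 7) / 5 = 20/5 = 4
  mean(Y) = (2 + 6 + 8 + 4 + 1) / 5 = 21/5 = 4.2

Step 2 — sample covariance S[i,j] = (1/(n-1)) · Σ_k (x_{k,i} - mean_i) · (x_{k,j} - mean_j), with n-1 = 4.
  S[X,X] = ((-3)·(-3) + (2)·(2) + (-1)·(-1) + (-1)·(-1) + (3)·(3)) / 4 = 24/4 = 6
  S[X,Y] = ((-3)·(-2.2) + (2)·(1.8) + (-1)·(3.8) + (-1)·(-0.2) + (3)·(-3.2)) / 4 = -3/4 = -0.75
  S[Y,Y] = ((-2.2)·(-2.2) + (1.8)·(1.8) + (3.8)·(3.8) + (-0.2)·(-0.2) + (-3.2)·(-3.2)) / 4 = 32.8/4 = 8.2

S is symmetric (S[j,i] = S[i,j]). Assembling:

S = [[6, -0.75],
 [-0.75, 8.2]]


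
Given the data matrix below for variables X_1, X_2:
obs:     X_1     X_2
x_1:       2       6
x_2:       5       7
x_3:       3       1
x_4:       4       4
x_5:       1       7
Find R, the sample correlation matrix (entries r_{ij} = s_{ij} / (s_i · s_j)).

Step 1 — column means:
  mean(X_1) = (2 + 5 + 3 + 4 + 1) / 5 = 15/5 = 3
  mean(X_2) = (6 + 7 + 1 + 4 + 7) / 5 = 25/5 = 5

Step 2 — sample variances and covariances s[i,j] = (1/(n-1)) · Σ_k (x_{k,i} - mean_i) · (x_{k,j} - mean_j), with n-1 = 4:
  s[X_1,X_1] = ((-1)·(-1) + (2)·(2) + (0)·(0) + (1)·(1) + (-2)·(-2)) / 4 = 10/4 = 2.5
  s[X_1,X_2] = ((-1)·(1) + (2)·(2) + (0)·(-4) + (1)·(-1) + (-2)·(2)) / 4 = -2/4 = -0.5
  s[X_2,X_2] = ((1)·(1) + (2)·(2) + (-4)·(-4) + (-1)·(-1) + (2)·(2)) / 4 = 26/4 = 6.5
  Sample standard deviations s_i = √(s[i,i]):
  s(X_1) = √(2.5) = 1.5811
  s(X_2) = √(6.5) = 2.5495

Step 3 — r_{ij} = s_{ij} / (s_i · s_j):
  r[X_1,X_1] = 1 (diagonal).
  r[X_1,X_2] = -0.5 / (1.5811 · 2.5495) = -0.5 / 4.0311 = -0.124
  r[X_2,X_2] = 1 (diagonal).

R is symmetric with unit diagonal. Assembling:

R = [[1, -0.124],
 [-0.124, 1]]


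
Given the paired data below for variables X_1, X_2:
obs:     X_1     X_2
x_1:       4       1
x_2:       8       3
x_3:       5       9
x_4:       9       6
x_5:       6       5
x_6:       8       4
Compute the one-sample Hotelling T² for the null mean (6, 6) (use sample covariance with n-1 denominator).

Step 1 — sample mean vector:
  mean(X_1) = (4 + 8 + 5 + 9 + 6 + 8) / 6 = 40/6 = 6.6667
  mean(X_2) = (1 + 3 + 9 + 6 + 5 + 4) / 6 = 28/6 = 4.6667
  x̄ = (6.6667, 4.6667),  deviation x̄ - mu_0 = (6.6667, 4.6667) - (6, 6) = (0.6667, -1.3333).

Step 2 — sample covariance matrix, S[i,j] = (1/(n-1)) · Σ_k (x_{k,i} - mean_i) · (x_{k,j} - mean_j), divisor n-1 = 5:
  S[X_1,X_1] = ((-2.6667)·(-2.6667) + (1.3333)·(1.3333) + (-1.6667)·(-1.6667) + (2.3333)·(2.3333) + (-0.6667)·(-0.6667) + (1.3333)·(1.3333)) / 5 = 19.3333/5 = 3.8667
  S[X_1,X_2] = ((-2.6667)·(-3.6667) + (1.3333)·(-1.6667) + (-1.6667)·(4.3333) + (2.3333)·(1.3333) + (-0.6667)·(0.3333) + (1.3333)·(-0.6667)) / 5 = 2.3333/5 = 0.4667
  S[X_2,X_2] = ((-3.6667)·(-3.6667) + (-1.6667)·(-1.6667) + (4.3333)·(4.3333) + (1.3333)·(1.3333) + (0.3333)·(0.3333) + (-0.6667)·(-0.6667)) / 5 = 37.3333/5 = 7.4667
  S = [[3.8667, 0.4667],
 [0.4667, 7.4667]].

Step 3 — invert S. det(S) = 3.8667·7.4667 - (0.4667)² = 28.6533.
  S^{-1} = (1/det) · [[d, -b], [-b, a]] = [[0.2606, -0.0163],
 [-0.0163, 0.1349]].

Step 4 — quadratic form (x̄ - mu_0)^T · S^{-1} · (x̄ - mu_0):
  S^{-1} · (x̄ - mu_0) = (0.1954, -0.1908),
  (x̄ - mu_0)^T · [...] = (0.6667)·(0.1954) + (-1.3333)·(-0.1908) = 0.3847.

Step 5 — scale by n: T² = 6 · 0.3847 = 2.3081.

T² ≈ 2.3081


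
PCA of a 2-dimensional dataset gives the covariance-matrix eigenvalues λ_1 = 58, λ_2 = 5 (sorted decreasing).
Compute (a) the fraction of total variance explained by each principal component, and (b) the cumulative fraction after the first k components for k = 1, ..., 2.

Step 1 — total variance = trace(Sigma) = Σ λ_i = 58 + 5 = 63.

Step 2 — fraction explained by component i = λ_i / Σ λ:
  PC1: 58/63 = 0.9206
  PC2: 5/63 = 0.0794

Step 3 — cumulative fraction after k components = (λ_1 + ... + λ_k) / Σ λ:
  k = 1: 58/63 = 0.9206
  k = 2: (58 + 5)/63 = 63/63 = 1

Summary (fraction, with percent):

explained: PC1 0.9206 (92.06%), PC2 0.0794 (7.94%);  cumulative: 0.9206, 1


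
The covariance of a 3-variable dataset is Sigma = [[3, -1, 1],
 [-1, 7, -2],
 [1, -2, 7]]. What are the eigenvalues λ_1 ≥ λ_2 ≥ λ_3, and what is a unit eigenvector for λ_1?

Step 1 — characteristic polynomial p(λ) = det(λI - Sigma) = λ³ - tr·λ² + c_1·λ - det, where tr = trace, c_1 = sum of the principal 2×2 minors, det = det(Sigma):
  tr = 3 + 7 + 7 = 17,
  c_1 = (3·7 - (-1)²) + (3·7 - (1)²) + (7·7 - (-2)²) = 20 + 20 + 45 = 85,
  det = 3·(7·7 - (-2)²) - (-1)·((-1)·7 - (-2)·(1)) + (1)·((-1)·(-2) - 7·(1)) = 3·(45) - (-1)·(-5) + (1)·(-5) = 125.
  So p(λ) = λ³ - 17λ² + 85λ - 125.
Step 2 — look for an integer root (rational root theorem: any rational root is an integer divisor of 125). Testing λ = 5:
  p(5) = 125 - 425 + 425 - 125 = 0  ✓
  Dividing out (λ - 5): p(λ) = (λ - 5)(λ² - 12λ + 25).
Step 3 — remaining eigenvalues from the quadratic λ² - 12λ + 25 = 0:
  Δ = 12² - 4·25 = 144 - 100 = 44,  λ = (12 ± √44)/2 = (12 ± 6.6332)/2 ≈ 9.3166 or 2.6834.
  Sorted: λ_1 = 9.3166,  λ_2 = 5,  λ_3 = 2.6834  (check: sum = 17 = tr ✓).

Step 4 — unit eigenvector for λ_1 ≈ 9.3166: v spans the null space of (Sigma - λ_1 I), whose rows are
  r_1 = (-6.3166, -1, 1),  r_2 = (-1, -2.3166, -2),  r_3 = (1, -2, -2.3166).
  v is orthogonal to every row, so take v ∝ r_1 × r_2 = ((-1)·(-2) - (1)·(-2.3166), (1)·(-1) - (-6.3166)·(-2), (-6.3166)·(-2.3166) - (-1)·(-1)) ≈ (4.3166, -13.6332, 13.6332).
  Let u = (4.3166, -13.6332, 13.6332).
  ||u|| = √((4.3166)² + (-13.6332)² + (13.6332)²) = √(390.3642) ≈ 19.7576,  v_1 = u/||u|| ≈ (0.2185, -0.69, 0.69) (||v_1|| = 1).

λ_1 = 9.3166,  λ_2 = 5,  λ_3 = 2.6834;  v_1 ≈ (0.2185, -0.69, 0.69)


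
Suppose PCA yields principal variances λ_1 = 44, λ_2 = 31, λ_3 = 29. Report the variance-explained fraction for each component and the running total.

Step 1 — total variance = trace(Sigma) = Σ λ_i = 44 + 31 + 29 = 104.

Step 2 — fraction explained by component i = λ_i / Σ λ:
  PC1: 44/104 = 0.4231
  PC2: 31/104 = 0.2981
  PC3: 29/104 = 0.2788

Step 3 — cumulative fraction after k components = (λ_1 + ... + λ_k) / Σ λ:
  k = 1: 44/104 = 0.4231
  k = 2: (44 + 31)/104 = 75/104 = 0.7212
  k = 3: (44 + 31 + 29)/104 = 104/104 = 1

Summary (fraction, with percent):

explained: PC1 0.4231 (42.31%), PC2 0.2981 (29.81%), PC3 0.2788 (27.88%);  cumulative: 0.4231, 0.7212, 1


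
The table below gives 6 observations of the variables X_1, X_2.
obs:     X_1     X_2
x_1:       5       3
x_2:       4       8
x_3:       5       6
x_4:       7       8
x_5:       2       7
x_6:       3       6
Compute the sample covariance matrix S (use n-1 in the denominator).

Step 1 — column means:
  mean(X_1) = (5 + 4 + 5 + 7 + 2 + 3) / 6 = 26/6 = 4.3333
  mean(X_2) = (3 + 8 + 6 + 8 + 7 + 6) / 6 = 38/6 = 6.3333

Step 2 — sample covariance S[i,j] = (1/(n-1)) · Σ_k (x_{k,i} - mean_i) · (x_{k,j} - mean_j), with n-1 = 5.
  S[X_1,X_1] = ((0.6667)·(0.6667) + (-0.3333)·(-0.3333) + (0.6667)·(0.6667) + (2.6667)·(2.6667) + (-2.3333)·(-2.3333) + (-1.3333)·(-1.3333)) / 5 = 15.3333/5 = 3.0667
  S[X_1,X_2] = ((0.6667)·(-3.3333) + (-0.3333)·(1.6667) + (0.6667)·(-0.3333) + (2.6667)·(1.6667) + (-2.3333)·(0.6667) + (-1.3333)·(-0.3333)) / 5 = 0.3333/5 = 0.0667
  S[X_2,X_2] = ((-3.3333)·(-3.3333) + (1.6667)·(1.6667) + (-0.3333)·(-0.3333) + (1.6667)·(1.6667) + (0.6667)·(0.6667) + (-0.3333)·(-0.3333)) / 5 = 17.3333/5 = 3.4667

S is symmetric (S[j,i] = S[i,j]). Assembling:

S = [[3.0667, 0.0667],
 [0.0667, 3.4667]]


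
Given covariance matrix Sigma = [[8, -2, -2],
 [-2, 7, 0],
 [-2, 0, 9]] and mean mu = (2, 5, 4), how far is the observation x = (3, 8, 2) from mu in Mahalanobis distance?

Step 1 — centre the observation: (x - mu) = (1, 3, -2).

Step 2 — invert Sigma (cofactor / det for 3×3, or solve directly):
  Sigma^{-1} = [[0.1432, 0.0409, 0.0318],
 [0.0409, 0.1545, 0.0091],
 [0.0318, 0.0091, 0.1182]].

Step 3 — form the quadratic (x - mu)^T · Sigma^{-1} · (x - mu):
  Sigma^{-1} · (x - mu) = (0.2023, 0.4864, -0.1773).
  (x - mu)^T · [Sigma^{-1} · (x - mu)] = (1)·(0.2023) + (3)·(0.4864) + (-2)·(-0.1773) = 2.0159.

Step 4 — take square root: d = √(2.0159) ≈ 1.4198.

d(x, mu) = √(2.0159) ≈ 1.4198


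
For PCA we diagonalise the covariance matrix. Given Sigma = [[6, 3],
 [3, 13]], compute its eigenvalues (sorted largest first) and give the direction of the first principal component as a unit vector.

Step 1 — characteristic polynomial of 2×2 Sigma:
  det(Sigma - λI) = λ² - trace · λ + det = 0.
  trace = 6 + 13 = 19, det = 6·13 - (3)² = 69.
Step 2 — discriminant:
  Δ = trace² - 4·det = 361 - 276 = 85.
Step 3 — eigenvalues:
  λ = (trace ± √Δ)/2 = (19 ± 9.2195)/2,
  λ_1 = 14.1098,  λ_2 = 4.8902.

Step 4 — unit eigenvector for λ_1: solve (Sigma - λ_1 I)v = 0. First row:
  (6 - 14.1098)·v_x + (3)·v_y = 0, i.e. (-8.1098)·v_x + (3)·v_y = 0,
  so v ∝ (b, λ_1 - a) = (3, 8.1098) = u.
  ||u|| = √((3)² + (8.1098)²) = √(74.7684) ≈ 8.6469,
  v_1 = u/||u|| ≈ (0.3469, 0.9379) (||v_1|| = 1).

λ_1 = 14.1098,  λ_2 = 4.8902;  v_1 ≈ (0.3469, 0.9379)


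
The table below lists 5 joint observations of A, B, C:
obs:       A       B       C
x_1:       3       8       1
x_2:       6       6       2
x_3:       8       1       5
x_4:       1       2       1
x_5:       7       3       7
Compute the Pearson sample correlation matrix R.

Step 1 — column means:
  mean(A) = (3 + 6 + 8 + 1 + 7) / 5 = 25/5 = 5
  mean(B) = (8 + 6 + 1 + 2 + 3) / 5 = 20/5 = 4
  mean(C) = (1 + 2 + 5 + 1 + 7) / 5 = 16/5 = 3.2

Step 2 — sample variances and covariances s[i,j] = (1/(n-1)) · Σ_k (x_{k,i} - mean_i) · (x_{k,j} - mean_j), with n-1 = 4:
  s[A,A] = ((-2)·(-2) + (1)·(1) + (3)·(3) + (-4)·(-4) + (2)·(2)) / 4 = 34/4 = 8.5
  s[A,B] = ((-2)·(4) + (1)·(2) + (3)·(-3) + (-4)·(-2) + (2)·(-1)) / 4 = -9/4 = -2.25
  s[A,C] = ((-2)·(-2.2) + (1)·(-1.2) + (3)·(1.8) + (-4)·(-2.2) + (2)·(3.8)) / 4 = 25/4 = 6.25
  s[B,B] = ((4)·(4) + (2)·(2) + (-3)·(-3) + (-2)·(-2) + (-1)·(-1)) / 4 = 34/4 = 8.5
  s[B,C] = ((4)·(-2.2) + (2)·(-1.2) + (-3)·(1.8) + (-2)·(-2.2) + (-1)·(3.8)) / 4 = -16/4 = -4
  s[C,C] = ((-2.2)·(-2.2) + (-1.2)·(-1.2) + (1.8)·(1.8) + (-2.2)·(-2.2) + (3.8)·(3.8)) / 4 = 28.8/4 = 7.2
  Sample standard deviations s_i = √(s[i,i]):
  s(A) = √(8.5) = 2.9155
  s(B) = √(8.5) = 2.9155
  s(C) = √(7.2) = 2.6833

Step 3 — r_{ij} = s_{ij} / (s_i · s_j):
  r[A,A] = 1 (diagonal).
  r[A,B] = -2.25 / (2.9155 · 2.9155) = -2.25 / 8.5 = -0.2647
  r[A,C] = 6.25 / (2.9155 · 2.6833) = 6.25 / 7.823 = 0.7989
  r[B,B] = 1 (diagonal).
  r[B,C] = -4 / (2.9155 · 2.6833) = -4 / 7.823 = -0.5113
  r[C,C] = 1 (diagonal).

R is symmetric with unit diagonal. Assembling:

R = [[1, -0.2647, 0.7989],
 [-0.2647, 1, -0.5113],
 [0.7989, -0.5113, 1]]


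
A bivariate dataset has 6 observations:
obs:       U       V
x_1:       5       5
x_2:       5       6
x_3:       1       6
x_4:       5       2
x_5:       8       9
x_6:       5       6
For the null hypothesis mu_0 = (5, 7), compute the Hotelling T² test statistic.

Step 1 — sample mean vector:
  mean(U) = (5 + 5 + 1 + 5 + 8 + 5) / 6 = 29/6 = 4.8333
  mean(V) = (5 + 6 + 6 + 2 + 9 + 6) / 6 = 34/6 = 5.6667
  x̄ = (4.8333, 5.6667),  deviation x̄ - mu_0 = (4.8333, 5.6667) - (5, 7) = (-0.1667, -1.3333).

Step 2 — sample covariance matrix, S[i,j] = (1/(n-1)) · Σ_k (x_{k,i} - mean_i) · (x_{k,j} - mean_j), divisor n-1 = 5:
  S[U,U] = ((0.1667)·(0.1667) + (0.1667)·(0.1667) + (-3.8333)·(-3.8333) + (0.1667)·(0.1667) + (3.1667)·(3.1667) + (0.1667)·(0.1667)) / 5 = 24.8333/5 = 4.9667
  S[U,V] = ((0.1667)·(-0.6667) + (0.1667)·(0.3333) + (-3.8333)·(0.3333) + (0.1667)·(-3.6667) + (3.1667)·(3.3333) + (0.1667)·(0.3333)) / 5 = 8.6667/5 = 1.7333
  S[V,V] = ((-0.6667)·(-0.6667) + (0.3333)·(0.3333) + (0.3333)·(0.3333) + (-3.6667)·(-3.6667) + (3.3333)·(3.3333) + (0.3333)·(0.3333)) / 5 = 25.3333/5 = 5.0667
  S = [[4.9667, 1.7333],
 [1.7333, 5.0667]].

Step 3 — invert S. det(S) = 4.9667·5.0667 - (1.7333)² = 22.16.
  S^{-1} = (1/det) · [[d, -b], [-b, a]] = [[0.2286, -0.0782],
 [-0.0782, 0.2241]].

Step 4 — quadratic form (x̄ - mu_0)^T · S^{-1} · (x̄ - mu_0):
  S^{-1} · (x̄ - mu_0) = (0.0662, -0.2858),
  (x̄ - mu_0)^T · [...] = (-0.1667)·(0.0662) + (-1.3333)·(-0.2858) = 0.37.

Step 5 — scale by n: T² = 6 · 0.37 = 2.2202.

T² ≈ 2.2202


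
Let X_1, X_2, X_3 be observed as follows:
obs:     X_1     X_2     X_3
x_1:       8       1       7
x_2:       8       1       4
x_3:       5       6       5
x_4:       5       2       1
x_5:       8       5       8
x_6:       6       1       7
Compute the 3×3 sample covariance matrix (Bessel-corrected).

Step 1 — column means:
  mean(X_1) = (8 + 8 + 5 + 5 + 8 + 6) / 6 = 40/6 = 6.6667
  mean(X_2) = (1 + 1 + 6 + 2 + 5 + 1) / 6 = 16/6 = 2.6667
  mean(X_3) = (7 + 4 + 5 + 1 + 8 + 7) / 6 = 32/6 = 5.3333

Step 2 — sample covariance S[i,j] = (1/(n-1)) · Σ_k (x_{k,i} - mean_i) · (x_{k,j} - mean_j), with n-1 = 5.
  S[X_1,X_1] = ((1.3333)·(1.3333) + (1.3333)·(1.3333) + (-1.6667)·(-1.6667) + (-1.6667)·(-1.6667) + (1.3333)·(1.3333) + (-0.6667)·(-0.6667)) / 5 = 11.3333/5 = 2.2667
  S[X_1,X_2] = ((1.3333)·(-1.6667) + (1.3333)·(-1.6667) + (-1.6667)·(3.3333) + (-1.6667)·(-0.6667) + (1.3333)·(2.3333) + (-0.6667)·(-1.6667)) / 5 = -4.6667/5 = -0.9333
  S[X_1,X_3] = ((1.3333)·(1.6667) + (1.3333)·(-1.3333) + (-1.6667)·(-0.3333) + (-1.6667)·(-4.3333) + (1.3333)·(2.6667) + (-0.6667)·(1.6667)) / 5 = 10.6667/5 = 2.1333
  S[X_2,X_2] = ((-1.6667)·(-1.6667) + (-1.6667)·(-1.6667) + (3.3333)·(3.3333) + (-0.6667)·(-0.6667) + (2.3333)·(2.3333) + (-1.6667)·(-1.6667)) / 5 = 25.3333/5 = 5.0667
  S[X_2,X_3] = ((-1.6667)·(1.6667) + (-1.6667)·(-1.3333) + (3.3333)·(-0.3333) + (-0.6667)·(-4.3333) + (2.3333)·(2.6667) + (-1.6667)·(1.6667)) / 5 = 4.6667/5 = 0.9333
  S[X_3,X_3] = ((1.6667)·(1.6667) + (-1.3333)·(-1.3333) + (-0.3333)·(-0.3333) + (-4.3333)·(-4.3333) + (2.6667)·(2.6667) + (1.6667)·(1.6667)) / 5 = 33.3333/5 = 6.6667

S is symmetric (S[j,i] = S[i,j]). Assembling:

S = [[2.2667, -0.9333, 2.1333],
 [-0.9333, 5.0667, 0.9333],
 [2.1333, 0.9333, 6.6667]]


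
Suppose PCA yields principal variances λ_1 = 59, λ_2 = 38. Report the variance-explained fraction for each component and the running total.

Step 1 — total variance = trace(Sigma) = Σ λ_i = 59 + 38 = 97.

Step 2 — fraction explained by component i = λ_i / Σ λ:
  PC1: 59/97 = 0.6082
  PC2: 38/97 = 0.3918

Step 3 — cumulative fraction after k components = (λ_1 + ... + λ_k) / Σ λ:
  k = 1: 59/97 = 0.6082
  k = 2: (59 + 38)/97 = 97/97 = 1

Summary (fraction, with percent):

explained: PC1 0.6082 (60.82%), PC2 0.3918 (39.18%);  cumulative: 0.6082, 1


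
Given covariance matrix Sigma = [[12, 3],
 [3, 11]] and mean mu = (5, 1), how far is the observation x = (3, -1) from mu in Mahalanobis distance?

Step 1 — centre the observation: (x - mu) = (-2, -2).

Step 2 — invert Sigma. det(Sigma) = 12·11 - (3)² = 123.
  Sigma^{-1} = (1/det) · [[d, -b], [-b, a]] = [[0.0894, -0.0244],
 [-0.0244, 0.0976]].

Step 3 — form the quadratic (x - mu)^T · Sigma^{-1} · (x - mu):
  Sigma^{-1} · (x - mu) = (-0.1301, -0.1463).
  (x - mu)^T · [Sigma^{-1} · (x - mu)] = (-2)·(-0.1301) + (-2)·(-0.1463) = 0.5528.

Step 4 — take square root: d = √(0.5528) ≈ 0.7435.

d(x, mu) = √(0.5528) ≈ 0.7435


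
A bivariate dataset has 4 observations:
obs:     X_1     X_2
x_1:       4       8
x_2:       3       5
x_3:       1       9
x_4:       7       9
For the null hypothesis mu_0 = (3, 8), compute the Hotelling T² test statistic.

Step 1 — sample mean vector:
  mean(X_1) = (4 + 3 + 1 + 7) / 4 = 15/4 = 3.75
  mean(X_2) = (8 + 5 + 9 + 9) / 4 = 31/4 = 7.75
  x̄ = (3.75, 7.75),  deviation x̄ - mu_0 = (3.75, 7.75) - (3, 8) = (0.75, -0.25).

Step 2 — sample covariance matrix, S[i,j] = (1/(n-1)) · Σ_k (x_{k,i} - mean_i) · (x_{k,j} - mean_j), divisor n-1 = 3:
  S[X_1,X_1] = ((0.25)·(0.25) + (-0.75)·(-0.75) + (-2.75)·(-2.75) + (3.25)·(3.25)) / 3 = 18.75/3 = 6.25
  S[X_1,X_2] = ((0.25)·(0.25) + (-0.75)·(-2.75) + (-2.75)·(1.25) + (3.25)·(1.25)) / 3 = 2.75/3 = 0.9167
  S[X_2,X_2] = ((0.25)·(0.25) + (-2.75)·(-2.75) + (1.25)·(1.25) + (1.25)·(1.25)) / 3 = 10.75/3 = 3.5833
  S = [[6.25, 0.9167],
 [0.9167, 3.5833]].

Step 3 — invert S. det(S) = 6.25·3.5833 - (0.9167)² = 21.5556.
  S^{-1} = (1/det) · [[d, -b], [-b, a]] = [[0.1662, -0.0425],
 [-0.0425, 0.2899]].

Step 4 — quadratic form (x̄ - mu_0)^T · S^{-1} · (x̄ - mu_0):
  S^{-1} · (x̄ - mu_0) = (0.1353, -0.1044),
  (x̄ - mu_0)^T · [...] = (0.75)·(0.1353) + (-0.25)·(-0.1044) = 0.1276.

Step 5 — scale by n: T² = 4 · 0.1276 = 0.5103.

T² ≈ 0.5103


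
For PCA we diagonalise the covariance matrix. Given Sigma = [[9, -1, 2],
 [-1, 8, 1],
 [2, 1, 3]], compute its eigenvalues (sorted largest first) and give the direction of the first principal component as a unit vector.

Step 1 — characteristic polynomial p(λ) = det(λI - Sigma) = λ³ - tr·λ² + c_1·λ - det, where tr = trace, c_1 = sum of the principal 2×2 minors, det = det(Sigma):
  tr = 9 + 8 + 3 = 20,
  c_1 = (9·8 - (-1)²) + (9·3 - (2)²) + (8·3 - (1)²) = 71 + 23 + 23 = 117,
  det = 9·(8·3 - (1)²) - (-1)·((-1)·3 - (1)·(2)) + (2)·((-1)·(1) - 8·(2)) = 9·(23) - (-1)·(-5) + (2)·(-17) = 168.
  So p(λ) = λ³ - 20λ² + 117λ - 168.
Step 2 — look for an integer root (rational root theorem: any rational root is an integer divisor of 168). Testing λ = 8:
  p(8) = 512 - 1280 + 936 - 168 = 0  ✓
  Dividing out (λ - 8): p(λ) = (λ - 8)(λ² - 12λ + 21).
Step 3 — remaining eigenvalues from the quadratic λ² - 12λ + 21 = 0:
  Δ = 12² - 4·21 = 144 - 84 = 60,  λ = (12 ± √60)/2 = (12 ± 7.746)/2 ≈ 9.873 or 2.127.
  Sorted: λ_1 = 9.873,  λ_2 = 8,  λ_3 = 2.127  (check: sum = 20 = tr ✓).

Step 4 — unit eigenvector for λ_1 ≈ 9.873: v spans the null space of (Sigma - λ_1 I), whose rows are
  r_1 = (-0.873, -1, 2),  r_2 = (-1, -1.873, 1),  r_3 = (2, 1, -6.873).
  v is orthogonal to every row, so take v ∝ r_1 × r_2 = ((-1)·(1) - (2)·(-1.873), (2)·(-1) - (-0.873)·(1), (-0.873)·(-1.873) - (-1)·(-1)) ≈ (2.746, -1.127, 0.6351).
  Let u = (2.746, -1.127, 0.6351).
  ||u|| = √((2.746)² + (-1.127)² + (0.6351)²) = √(9.2138) ≈ 3.0354,  v_1 = u/||u|| ≈ (0.9046, -0.3713, 0.2092) (||v_1|| = 1).

λ_1 = 9.873,  λ_2 = 8,  λ_3 = 2.127;  v_1 ≈ (0.9046, -0.3713, 0.2092)


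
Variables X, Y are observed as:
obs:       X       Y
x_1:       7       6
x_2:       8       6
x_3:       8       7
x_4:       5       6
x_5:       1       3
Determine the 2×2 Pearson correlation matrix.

Step 1 — column means:
  mean(X) = (7 + 8 + 8 + 5 + 1) / 5 = 29/5 = 5.8
  mean(Y) = (6 + 6 + 7 + 6 + 3) / 5 = 28/5 = 5.6

Step 2 — sample variances and covariances s[i,j] = (1/(n-1)) · Σ_k (x_{k,i} - mean_i) · (x_{k,j} - mean_j), with n-1 = 4:
  s[X,X] = ((1.2)·(1.2) + (2.2)·(2.2) + (2.2)·(2.2) + (-0.8)·(-0.8) + (-4.8)·(-4.8)) / 4 = 34.8/4 = 8.7
  s[X,Y] = ((1.2)·(0.4) + (2.2)·(0.4) + (2.2)·(1.4) + (-0.8)·(0.4) + (-4.8)·(-2.6)) / 4 = 16.6/4 = 4.15
  s[Y,Y] = ((0.4)·(0.4) + (0.4)·(0.4) + (1.4)·(1.4) + (0.4)·(0.4) + (-2.6)·(-2.6)) / 4 = 9.2/4 = 2.3
  Sample standard deviations s_i = √(s[i,i]):
  s(X) = √(8.7) = 2.9496
  s(Y) = √(2.3) = 1.5166

Step 3 — r_{ij} = s_{ij} / (s_i · s_j):
  r[X,X] = 1 (diagonal).
  r[X,Y] = 4.15 / (2.9496 · 1.5166) = 4.15 / 4.4733 = 0.9277
  r[Y,Y] = 1 (diagonal).

R is symmetric with unit diagonal. Assembling:

R = [[1, 0.9277],
 [0.9277, 1]]


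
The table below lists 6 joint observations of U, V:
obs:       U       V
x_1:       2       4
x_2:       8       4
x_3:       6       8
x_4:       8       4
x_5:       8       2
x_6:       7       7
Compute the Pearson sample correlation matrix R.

Step 1 — column means:
  mean(U) = (2 + 8 + 6 + 8 + 8 + 7) / 6 = 39/6 = 6.5
  mean(V) = (4 + 4 + 8 + 4 + 2 + 7) / 6 = 29/6 = 4.8333

Step 2 — sample variances and covariances s[i,j] = (1/(n-1)) · Σ_k (x_{k,i} - mean_i) · (x_{k,j} - mean_j), with n-1 = 5:
  s[U,U] = ((-4.5)·(-4.5) + (1.5)·(1.5) + (-0.5)·(-0.5) + (1.5)·(1.5) + (1.5)·(1.5) + (0.5)·(0.5)) / 5 = 27.5/5 = 5.5
  s[U,V] = ((-4.5)·(-0.8333) + (1.5)·(-0.8333) + (-0.5)·(3.1667) + (1.5)·(-0.8333) + (1.5)·(-2.8333) + (0.5)·(2.1667)) / 5 = -3.5/5 = -0.7
  s[V,V] = ((-0.8333)·(-0.8333) + (-0.8333)·(-0.8333) + (3.1667)·(3.1667) + (-0.8333)·(-0.8333) + (-2.8333)·(-2.8333) + (2.1667)·(2.1667)) / 5 = 24.8333/5 = 4.9667
  Sample standard deviations s_i = √(s[i,i]):
  s(U) = √(5.5) = 2.3452
  s(V) = √(4.9667) = 2.2286

Step 3 — r_{ij} = s_{ij} / (s_i · s_j):
  r[U,U] = 1 (diagonal).
  r[U,V] = -0.7 / (2.3452 · 2.2286) = -0.7 / 5.2265 = -0.1339
  r[V,V] = 1 (diagonal).

R is symmetric with unit diagonal. Assembling:

R = [[1, -0.1339],
 [-0.1339, 1]]


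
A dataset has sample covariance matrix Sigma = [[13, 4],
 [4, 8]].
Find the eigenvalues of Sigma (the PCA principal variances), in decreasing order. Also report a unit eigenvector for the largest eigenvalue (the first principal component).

Step 1 — characteristic polynomial of 2×2 Sigma:
  det(Sigma - λI) = λ² - trace · λ + det = 0.
  trace = 13 + 8 = 21, det = 13·8 - (4)² = 88.
Step 2 — discriminant:
  Δ = trace² - 4·det = 441 - 352 = 89.
Step 3 — eigenvalues:
  λ = (trace ± √Δ)/2 = (21 ± 9.434)/2,
  λ_1 = 15.217,  λ_2 = 5.783.

Step 4 — unit eigenvector for λ_1: solve (Sigma - λ_1 I)v = 0. First row:
  (13 - 15.217)·v_x + (4)·v_y = 0, i.e. (-2.217)·v_x + (4)·v_y = 0,
  so v ∝ (b, λ_1 - a) = (4, 2.217) = u.
  ||u|| = √((4)² + (2.217)²) = √(20.915) ≈ 4.5733,
  v_1 = u/||u|| ≈ (0.8746, 0.4848) (||v_1|| = 1).

λ_1 = 15.217,  λ_2 = 5.783;  v_1 ≈ (0.8746, 0.4848)


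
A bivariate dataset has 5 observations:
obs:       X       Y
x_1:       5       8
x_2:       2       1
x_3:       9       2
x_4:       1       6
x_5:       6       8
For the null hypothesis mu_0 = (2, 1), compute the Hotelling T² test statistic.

Step 1 — sample mean vector:
  mean(X) = (5 + 2 + 9 + 1 + 6) / 5 = 23/5 = 4.6
  mean(Y) = (8 + 1 + 2 + 6 + 8) / 5 = 25/5 = 5
  x̄ = (4.6, 5),  deviation x̄ - mu_0 = (4.6, 5) - (2, 1) = (2.6, 4).

Step 2 — sample covariance matrix, S[i,j] = (1/(n-1)) · Σ_k (x_{k,i} - mean_i) · (x_{k,j} - mean_j), divisor n-1 = 4:
  S[X,X] = ((0.4)·(0.4) + (-2.6)·(-2.6) + (4.4)·(4.4) + (-3.6)·(-3.6) + (1.4)·(1.4)) / 4 = 41.2/4 = 10.3
  S[X,Y] = ((0.4)·(3) + (-2.6)·(-4) + (4.4)·(-3) + (-3.6)·(1) + (1.4)·(3)) / 4 = -1/4 = -0.25
  S[Y,Y] = ((3)·(3) + (-4)·(-4) + (-3)·(-3) + (1)·(1) + (3)·(3)) / 4 = 44/4 = 11
  S = [[10.3, -0.25],
 [-0.25, 11]].

Step 3 — invert S. det(S) = 10.3·11 - (-0.25)² = 113.2375.
  S^{-1} = (1/det) · [[d, -b], [-b, a]] = [[0.0971, 0.0022],
 [0.0022, 0.091]].

Step 4 — quadratic form (x̄ - mu_0)^T · S^{-1} · (x̄ - mu_0):
  S^{-1} · (x̄ - mu_0) = (0.2614, 0.3696),
  (x̄ - mu_0)^T · [...] = (2.6)·(0.2614) + (4)·(0.3696) = 2.1579.

Step 5 — scale by n: T² = 5 · 2.1579 = 10.7897.

T² ≈ 10.7897


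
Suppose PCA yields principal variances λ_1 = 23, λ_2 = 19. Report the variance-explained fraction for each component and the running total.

Step 1 — total variance = trace(Sigma) = Σ λ_i = 23 + 19 = 42.

Step 2 — fraction explained by component i = λ_i / Σ λ:
  PC1: 23/42 = 0.5476
  PC2: 19/42 = 0.4524

Step 3 — cumulative fraction after k components = (λ_1 + ... + λ_k) / Σ λ:
  k = 1: 23/42 = 0.5476
  k = 2: (23 + 19)/42 = 42/42 = 1

Summary (fraction, with percent):

explained: PC1 0.5476 (54.76%), PC2 0.4524 (45.24%);  cumulative: 0.5476, 1


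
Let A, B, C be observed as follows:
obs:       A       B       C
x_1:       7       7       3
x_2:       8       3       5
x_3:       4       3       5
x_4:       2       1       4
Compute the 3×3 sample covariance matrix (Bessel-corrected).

Step 1 — column means:
  mean(A) = (7 + 8 + 4 + 2) / 4 = 21/4 = 5.25
  mean(B) = (7 + 3 + 3 + 1) / 4 = 14/4 = 3.5
  mean(C) = (3 + 5 + 5 + 4) / 4 = 17/4 = 4.25

Step 2 — sample covariance S[i,j] = (1/(n-1)) · Σ_k (x_{k,i} - mean_i) · (x_{k,j} - mean_j), with n-1 = 3.
  S[A,A] = ((1.75)·(1.75) + (2.75)·(2.75) + (-1.25)·(-1.25) + (-3.25)·(-3.25)) / 3 = 22.75/3 = 7.5833
  S[A,B] = ((1.75)·(3.5) + (2.75)·(-0.5) + (-1.25)·(-0.5) + (-3.25)·(-2.5)) / 3 = 13.5/3 = 4.5
  S[A,C] = ((1.75)·(-1.25) + (2.75)·(0.75) + (-1.25)·(0.75) + (-3.25)·(-0.25)) / 3 = -0.25/3 = -0.0833
  S[B,B] = ((3.5)·(3.5) + (-0.5)·(-0.5) + (-0.5)·(-0.5) + (-2.5)·(-2.5)) / 3 = 19/3 = 6.3333
  S[B,C] = ((3.5)·(-1.25) + (-0.5)·(0.75) + (-0.5)·(0.75) + (-2.5)·(-0.25)) / 3 = -4.5/3 = -1.5
  S[C,C] = ((-1.25)·(-1.25) + (0.75)·(0.75) + (0.75)·(0.75) + (-0.25)·(-0.25)) / 3 = 2.75/3 = 0.9167

S is symmetric (S[j,i] = S[i,j]). Assembling:

S = [[7.5833, 4.5, -0.0833],
 [4.5, 6.3333, -1.5],
 [-0.0833, -1.5, 0.9167]]


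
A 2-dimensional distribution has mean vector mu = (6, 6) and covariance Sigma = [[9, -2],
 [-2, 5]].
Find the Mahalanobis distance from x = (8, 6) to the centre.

Step 1 — centre the observation: (x - mu) = (2, 0).

Step 2 — invert Sigma. det(Sigma) = 9·5 - (-2)² = 41.
  Sigma^{-1} = (1/det) · [[d, -b], [-b, a]] = [[0.122, 0.0488],
 [0.0488, 0.2195]].

Step 3 — form the quadratic (x - mu)^T · Sigma^{-1} · (x - mu):
  Sigma^{-1} · (x - mu) = (0.2439, 0.0976).
  (x - mu)^T · [Sigma^{-1} · (x - mu)] = (2)·(0.2439) + (0)·(0.0976) = 0.4878.

Step 4 — take square root: d = √(0.4878) ≈ 0.6984.

d(x, mu) = √(0.4878) ≈ 0.6984


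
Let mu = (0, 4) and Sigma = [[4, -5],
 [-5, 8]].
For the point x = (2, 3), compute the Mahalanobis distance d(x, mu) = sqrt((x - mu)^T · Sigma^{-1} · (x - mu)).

Step 1 — centre the observation: (x - mu) = (2, -1).

Step 2 — invert Sigma. det(Sigma) = 4·8 - (-5)² = 7.
  Sigma^{-1} = (1/det) · [[d, -b], [-b, a]] = [[1.1429, 0.7143],
 [0.7143, 0.5714]].

Step 3 — form the quadratic (x - mu)^T · Sigma^{-1} · (x - mu):
  Sigma^{-1} · (x - mu) = (1.5714, 0.8571).
  (x - mu)^T · [Sigma^{-1} · (x - mu)] = (2)·(1.5714) + (-1)·(0.8571) = 2.2857.

Step 4 — take square root: d = √(2.2857) ≈ 1.5119.

d(x, mu) = √(2.2857) ≈ 1.5119


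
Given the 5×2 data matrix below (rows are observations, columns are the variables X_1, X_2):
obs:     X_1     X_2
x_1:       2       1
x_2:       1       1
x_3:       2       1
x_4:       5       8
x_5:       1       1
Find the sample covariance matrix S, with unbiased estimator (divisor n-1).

Step 1 — column means:
  mean(X_1) = (2 + 1 + 2 + 5 + 1) / 5 = 11/5 = 2.2
  mean(X_2) = (1 + 1 + 1 + 8 + 1) / 5 = 12/5 = 2.4

Step 2 — sample covariance S[i,j] = (1/(n-1)) · Σ_k (x_{k,i} - mean_i) · (x_{k,j} - mean_j), with n-1 = 4.
  S[X_1,X_1] = ((-0.2)·(-0.2) + (-1.2)·(-1.2) + (-0.2)·(-0.2) + (2.8)·(2.8) + (-1.2)·(-1.2)) / 4 = 10.8/4 = 2.7
  S[X_1,X_2] = ((-0.2)·(-1.4) + (-1.2)·(-1.4) + (-0.2)·(-1.4) + (2.8)·(5.6) + (-1.2)·(-1.4)) / 4 = 19.6/4 = 4.9
  S[X_2,X_2] = ((-1.4)·(-1.4) + (-1.4)·(-1.4) + (-1.4)·(-1.4) + (5.6)·(5.6) + (-1.4)·(-1.4)) / 4 = 39.2/4 = 9.8

S is symmetric (S[j,i] = S[i,j]). Assembling:

S = [[2.7, 4.9],
 [4.9, 9.8]]


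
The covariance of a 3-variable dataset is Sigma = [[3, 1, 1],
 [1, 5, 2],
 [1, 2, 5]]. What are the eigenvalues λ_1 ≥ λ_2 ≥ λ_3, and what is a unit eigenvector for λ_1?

Step 1 — characteristic polynomial p(λ) = det(λI - Sigma) = λ³ - tr·λ² + c_1·λ - det, where tr = trace, c_1 = sum of the principal 2×2 minors, det = det(Sigma):
  tr = 3 + 5 + 5 = 13,
  c_1 = (3·5 - (1)²) + (3·5 - (1)²) + (5·5 - (2)²) = 14 + 14 + 21 = 49,
  det = 3·(5·5 - (2)²) - (1)·((1)·5 - (2)·(1)) + (1)·((1)·(2) - 5·(1)) = 3·(21) - (1)·(3) + (1)·(-3) = 57.
  So p(λ) = λ³ - 13λ² + 49λ - 57.
Step 2 — look for an integer root (rational root theorem: any rational root is an integer divisor of 57). Testing λ = 3:
  p(3) = 27 - 117 + 147 - 57 = 0  ✓
  Dividing out (λ - 3): p(λ) = (λ - 3)(λ² - 10λ + 19).
Step 3 — remaining eigenvalues from the quadratic λ² - 10λ + 19 = 0:
  Δ = 10² - 4·19 = 100 - 76 = 24,  λ = (10 ± √24)/2 = (10 ± 4.899)/2 ≈ 7.4495 or 2.5505.
  Sorted: λ_1 = 7.4495,  λ_2 = 3,  λ_3 = 2.5505  (check: sum = 13 = tr ✓).

Step 4 — unit eigenvector for λ_1 ≈ 7.4495: v spans the null space of (Sigma - λ_1 I), whose rows are
  r_1 = (-4.4495, 1, 1),  r_2 = (1, -2.4495, 2),  r_3 = (1, 2, -2.4495).
  v is orthogonal to every row, so take v ∝ r_1 × r_2 = ((1)·(2) - (1)·(-2.4495), (1)·(1) - (-4.4495)·(2), (-4.4495)·(-2.4495) - (1)·(1)) ≈ (4.4495, 9.899, 9.899).
  Let u = (4.4495, 9.899, 9.899).
  ||u|| = √((4.4495)² + (9.899)² + (9.899)²) = √(215.7775) ≈ 14.6894,  v_1 = u/||u|| ≈ (0.3029, 0.6739, 0.6739) (||v_1|| = 1).

λ_1 = 7.4495,  λ_2 = 3,  λ_3 = 2.5505;  v_1 ≈ (0.3029, 0.6739, 0.6739)


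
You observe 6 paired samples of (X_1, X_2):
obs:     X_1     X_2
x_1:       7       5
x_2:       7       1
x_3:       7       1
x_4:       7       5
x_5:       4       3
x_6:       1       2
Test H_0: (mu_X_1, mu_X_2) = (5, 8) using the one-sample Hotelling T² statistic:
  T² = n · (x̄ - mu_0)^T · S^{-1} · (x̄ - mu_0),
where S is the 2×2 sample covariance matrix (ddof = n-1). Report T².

Step 1 — sample mean vector:
  mean(X_1) = (7 + 7 + 7 + 7 + 4 + 1) / 6 = 33/6 = 5.5
  mean(X_2) = (5 + 1 + 1 + 5 + 3 + 2) / 6 = 17/6 = 2.8333
  x̄ = (5.5, 2.8333),  deviation x̄ - mu_0 = (5.5, 2.8333) - (5, 8) = (0.5, -5.1667).

Step 2 — sample covariance matrix, S[i,j] = (1/(n-1)) · Σ_k (x_{k,i} - mean_i) · (x_{k,j} - mean_j), divisor n-1 = 5:
  S[X_1,X_1] = ((1.5)·(1.5) + (1.5)·(1.5) + (1.5)·(1.5) + (1.5)·(1.5) + (-1.5)·(-1.5) + (-4.5)·(-4.5)) / 5 = 31.5/5 = 6.3
  S[X_1,X_2] = ((1.5)·(2.1667) + (1.5)·(-1.8333) + (1.5)·(-1.8333) + (1.5)·(2.1667) + (-1.5)·(0.1667) + (-4.5)·(-0.8333)) / 5 = 4.5/5 = 0.9
  S[X_2,X_2] = ((2.1667)·(2.1667) + (-1.8333)·(-1.8333) + (-1.8333)·(-1.8333) + (2.1667)·(2.1667) + (0.1667)·(0.1667) + (-0.8333)·(-0.8333)) / 5 = 16.8333/5 = 3.3667
  S = [[6.3, 0.9],
 [0.9, 3.3667]].

Step 3 — invert S. det(S) = 6.3·3.3667 - (0.9)² = 20.4.
  S^{-1} = (1/det) · [[d, -b], [-b, a]] = [[0.165, -0.0441],
 [-0.0441, 0.3088]].

Step 4 — quadratic form (x̄ - mu_0)^T · S^{-1} · (x̄ - mu_0):
  S^{-1} · (x̄ - mu_0) = (0.3105, -1.6176),
  (x̄ - mu_0)^T · [...] = (0.5)·(0.3105) + (-5.1667)·(-1.6176) = 8.5131.

Step 5 — scale by n: T² = 6 · 8.5131 = 51.0784.

T² ≈ 51.0784


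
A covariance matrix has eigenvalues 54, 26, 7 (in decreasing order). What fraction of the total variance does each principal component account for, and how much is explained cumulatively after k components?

Step 1 — total variance = trace(Sigma) = Σ λ_i = 54 + 26 + 7 = 87.

Step 2 — fraction explained by component i = λ_i / Σ λ:
  PC1: 54/87 = 0.6207
  PC2: 26/87 = 0.2989
  PC3: 7/87 = 0.0805

Step 3 — cumulative fraction after k components = (λ_1 + ... + λ_k) / Σ λ:
  k = 1: 54/87 = 0.6207
  k = 2: (54 + 26)/87 = 80/87 = 0.9195
  k = 3: (54 + 26 + 7)/87 = 87/87 = 1

Summary (fraction, with percent):

explained: PC1 0.6207 (62.07%), PC2 0.2989 (29.89%), PC3 0.0805 (8.05%);  cumulative: 0.6207, 0.9195, 1


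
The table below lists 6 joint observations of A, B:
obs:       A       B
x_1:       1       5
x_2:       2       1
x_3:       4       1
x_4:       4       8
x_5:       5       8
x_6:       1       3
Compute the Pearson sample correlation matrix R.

Step 1 — column means:
  mean(A) = (1 + 2 + 4 + 4 + 5 + 1) / 6 = 17/6 = 2.8333
  mean(B) = (5 + 1 + 1 + 8 + 8 + 3) / 6 = 26/6 = 4.3333

Step 2 — sample variances and covariances s[i,j] = (1/(n-1)) · Σ_k (x_{k,i} - mean_i) · (x_{k,j} - mean_j), with n-1 = 5:
  s[A,A] = ((-1.8333)·(-1.8333) + (-0.8333)·(-0.8333) + (1.1667)·(1.1667) + (1.1667)·(1.1667) + (2.1667)·(2.1667) + (-1.8333)·(-1.8333)) / 5 = 14.8333/5 = 2.9667
  s[A,B] = ((-1.8333)·(0.6667) + (-0.8333)·(-3.3333) + (1.1667)·(-3.3333) + (1.1667)·(3.6667) + (2.1667)·(3.6667) + (-1.8333)·(-1.3333)) / 5 = 12.3333/5 = 2.4667
  s[B,B] = ((0.6667)·(0.6667) + (-3.3333)·(-3.3333) + (-3.3333)·(-3.3333) + (3.6667)·(3.6667) + (3.6667)·(3.6667) + (-1.3333)·(-1.3333)) / 5 = 51.3333/5 = 10.2667
  Sample standard deviations s_i = √(s[i,i]):
  s(A) = √(2.9667) = 1.7224
  s(B) = √(10.2667) = 3.2042

Step 3 — r_{ij} = s_{ij} / (s_i · s_j):
  r[A,A] = 1 (diagonal).
  r[A,B] = 2.4667 / (1.7224 · 3.2042) = 2.4667 / 5.5189 = 0.447
  r[B,B] = 1 (diagonal).

R is symmetric with unit diagonal. Assembling:

R = [[1, 0.447],
 [0.447, 1]]


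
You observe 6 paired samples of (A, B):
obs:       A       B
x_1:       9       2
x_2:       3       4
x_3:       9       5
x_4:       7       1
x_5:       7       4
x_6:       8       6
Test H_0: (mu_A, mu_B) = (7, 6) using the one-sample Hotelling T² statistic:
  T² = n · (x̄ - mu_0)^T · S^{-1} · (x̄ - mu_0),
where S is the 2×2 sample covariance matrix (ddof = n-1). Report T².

Step 1 — sample mean vector:
  mean(A) = (9 + 3 + 9 + 7 + 7 + 8) / 6 = 43/6 = 7.1667
  mean(B) = (2 + 4 + 5 + 1 + 4 + 6) / 6 = 22/6 = 3.6667
  x̄ = (7.1667, 3.6667),  deviation x̄ - mu_0 = (7.1667, 3.6667) - (7, 6) = (0.1667, -2.3333).

Step 2 — sample covariance matrix, S[i,j] = (1/(n-1)) · Σ_k (x_{k,i} - mean_i) · (x_{k,j} - mean_j), divisor n-1 = 5:
  S[A,A] = ((1.8333)·(1.8333) + (-4.1667)·(-4.1667) + (1.8333)·(1.8333) + (-0.1667)·(-0.1667) + (-0.1667)·(-0.1667) + (0.8333)·(0.8333)) / 5 = 24.8333/5 = 4.9667
  S[A,B] = ((1.8333)·(-1.6667) + (-4.1667)·(0.3333) + (1.8333)·(1.3333) + (-0.1667)·(-2.6667) + (-0.1667)·(0.3333) + (0.8333)·(2.3333)) / 5 = 0.3333/5 = 0.0667
  S[B,B] = ((-1.6667)·(-1.6667) + (0.3333)·(0.3333) + (1.3333)·(1.3333) + (-2.6667)·(-2.6667) + (0.3333)·(0.3333) + (2.3333)·(2.3333)) / 5 = 17.3333/5 = 3.4667
  S = [[4.9667, 0.0667],
 [0.0667, 3.4667]].

Step 3 — invert S. det(S) = 4.9667·3.4667 - (0.0667)² = 17.2133.
  S^{-1} = (1/det) · [[d, -b], [-b, a]] = [[0.2014, -0.0039],
 [-0.0039, 0.2885]].

Step 4 — quadratic form (x̄ - mu_0)^T · S^{-1} · (x̄ - mu_0):
  S^{-1} · (x̄ - mu_0) = (0.0426, -0.6739),
  (x̄ - mu_0)^T · [...] = (0.1667)·(0.0426) + (-2.3333)·(-0.6739) = 1.5795.

Step 5 — scale by n: T² = 6 · 1.5795 = 9.4771.

T² ≈ 9.4771


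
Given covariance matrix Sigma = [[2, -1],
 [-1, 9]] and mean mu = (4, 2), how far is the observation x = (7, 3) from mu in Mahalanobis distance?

Step 1 — centre the observation: (x - mu) = (3, 1).

Step 2 — invert Sigma. det(Sigma) = 2·9 - (-1)² = 17.
  Sigma^{-1} = (1/det) · [[d, -b], [-b, a]] = [[0.5294, 0.0588],
 [0.0588, 0.1176]].

Step 3 — form the quadratic (x - mu)^T · Sigma^{-1} · (x - mu):
  Sigma^{-1} · (x - mu) = (1.6471, 0.2941).
  (x - mu)^T · [Sigma^{-1} · (x - mu)] = (3)·(1.6471) + (1)·(0.2941) = 5.2353.

Step 4 — take square root: d = √(5.2353) ≈ 2.2881.

d(x, mu) = √(5.2353) ≈ 2.2881


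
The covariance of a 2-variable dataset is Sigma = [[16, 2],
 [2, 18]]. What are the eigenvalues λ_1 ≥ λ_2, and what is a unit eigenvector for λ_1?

Step 1 — characteristic polynomial of 2×2 Sigma:
  det(Sigma - λI) = λ² - trace · λ + det = 0.
  trace = 16 + 18 = 34, det = 16·18 - (2)² = 284.
Step 2 — discriminant:
  Δ = trace² - 4·det = 1156 - 1136 = 20.
Step 3 — eigenvalues:
  λ = (trace ± √Δ)/2 = (34 ± 4.4721)/2,
  λ_1 = 19.2361,  λ_2 = 14.7639.

Step 4 — unit eigenvector for λ_1: solve (Sigma - λ_1 I)v = 0. First row:
  (16 - 19.2361)·v_x + (2)·v_y = 0, i.e. (-3.2361)·v_x + (2)·v_y = 0,
  so v ∝ (b, λ_1 - a) = (2, 3.2361) = u.
  ||u|| = √((2)² + (3.2361)²) = √(14.4721) ≈ 3.8042,
  v_1 = u/||u|| ≈ (0.5257, 0.8507) (||v_1|| = 1).

λ_1 = 19.2361,  λ_2 = 14.7639;  v_1 ≈ (0.5257, 0.8507)
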